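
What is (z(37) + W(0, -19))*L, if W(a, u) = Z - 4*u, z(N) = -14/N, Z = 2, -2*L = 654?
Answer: -939144/37 ≈ -25382.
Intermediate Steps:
L = -327 (L = -½*654 = -327)
W(a, u) = 2 - 4*u
(z(37) + W(0, -19))*L = (-14/37 + (2 - 4*(-19)))*(-327) = (-14*1/37 + (2 + 76))*(-327) = (-14/37 + 78)*(-327) = (2872/37)*(-327) = -939144/37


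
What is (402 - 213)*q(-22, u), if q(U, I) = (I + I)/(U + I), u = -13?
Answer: 702/5 ≈ 140.40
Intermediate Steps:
q(U, I) = 2*I/(I + U) (q(U, I) = (2*I)/(I + U) = 2*I/(I + U))
(402 - 213)*q(-22, u) = (402 - 213)*(2*(-13)/(-13 - 22)) = 189*(2*(-13)/(-35)) = 189*(2*(-13)*(-1/35)) = 189*(26/35) = 702/5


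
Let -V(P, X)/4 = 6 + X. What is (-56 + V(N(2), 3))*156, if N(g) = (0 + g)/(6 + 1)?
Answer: -14352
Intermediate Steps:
N(g) = g/7
V(P, X) = -24 - 4*X (V(P, X) = -4*(6 + X) = -24 - 4*X)
(-56 + V(N(2), 3))*156 = (-56 + (-24 - 4*3))*156 = (-56 + (-24 - 12))*156 = (-56 - 36)*156 = -92*156 = -14352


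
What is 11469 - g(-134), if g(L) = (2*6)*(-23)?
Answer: 11745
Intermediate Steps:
g(L) = -276 (g(L) = 12*(-23) = -276)
11469 - g(-134) = 11469 - 1*(-276) = 11469 + 276 = 11745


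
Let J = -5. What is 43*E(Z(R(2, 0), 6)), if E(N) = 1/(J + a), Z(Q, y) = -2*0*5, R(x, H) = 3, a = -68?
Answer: -43/73 ≈ -0.58904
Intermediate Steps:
Z(Q, y) = 0 (Z(Q, y) = 0*5 = 0)
E(N) = -1/73 (E(N) = 1/(-5 - 68) = 1/(-73) = -1/73)
43*E(Z(R(2, 0), 6)) = 43*(-1/73) = -43/73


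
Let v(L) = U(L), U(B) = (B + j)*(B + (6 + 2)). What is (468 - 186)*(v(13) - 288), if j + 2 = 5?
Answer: 13536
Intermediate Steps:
j = 3 (j = -2 + 5 = 3)
U(B) = (3 + B)*(8 + B) (U(B) = (B + 3)*(B + (6 + 2)) = (3 + B)*(B + 8) = (3 + B)*(8 + B))
v(L) = 24 + L² + 11*L
(468 - 186)*(v(13) - 288) = (468 - 186)*((24 + 13² + 11*13) - 288) = 282*((24 + 169 + 143) - 288) = 282*(336 - 288) = 282*48 = 13536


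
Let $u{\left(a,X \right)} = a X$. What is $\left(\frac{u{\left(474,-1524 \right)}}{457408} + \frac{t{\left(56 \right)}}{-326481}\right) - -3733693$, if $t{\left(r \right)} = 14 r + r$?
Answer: $\frac{23232120302593637}{6222292552} \approx 3.7337 \cdot 10^{6}$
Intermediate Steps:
$u{\left(a,X \right)} = X a$
$t{\left(r \right)} = 15 r$
$\left(\frac{u{\left(474,-1524 \right)}}{457408} + \frac{t{\left(56 \right)}}{-326481}\right) - -3733693 = \left(\frac{\left(-1524\right) 474}{457408} + \frac{15 \cdot 56}{-326481}\right) - -3733693 = \left(\left(-722376\right) \frac{1}{457408} + 840 \left(- \frac{1}{326481}\right)\right) + 3733693 = \left(- \frac{90297}{57176} - \frac{280}{108827}\right) + 3733693 = - \frac{9842760899}{6222292552} + 3733693 = \frac{23232120302593637}{6222292552}$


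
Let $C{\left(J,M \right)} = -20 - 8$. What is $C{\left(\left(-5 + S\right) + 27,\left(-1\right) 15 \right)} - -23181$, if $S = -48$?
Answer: $23153$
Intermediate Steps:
$C{\left(J,M \right)} = -28$
$C{\left(\left(-5 + S\right) + 27,\left(-1\right) 15 \right)} - -23181 = -28 - -23181 = -28 + 23181 = 23153$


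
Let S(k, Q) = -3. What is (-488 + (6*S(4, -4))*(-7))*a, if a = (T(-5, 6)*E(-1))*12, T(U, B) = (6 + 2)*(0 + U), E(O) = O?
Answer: -173760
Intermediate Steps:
T(U, B) = 8*U
a = 480 (a = ((8*(-5))*(-1))*12 = -40*(-1)*12 = 40*12 = 480)
(-488 + (6*S(4, -4))*(-7))*a = (-488 + (6*(-3))*(-7))*480 = (-488 - 18*(-7))*480 = (-488 + 126)*480 = -362*480 = -173760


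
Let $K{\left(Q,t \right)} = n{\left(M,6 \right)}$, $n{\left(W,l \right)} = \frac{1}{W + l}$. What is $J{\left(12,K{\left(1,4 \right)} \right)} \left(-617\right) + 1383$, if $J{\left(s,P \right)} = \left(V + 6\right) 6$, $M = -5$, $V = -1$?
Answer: $-17127$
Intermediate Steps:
$K{\left(Q,t \right)} = 1$ ($K{\left(Q,t \right)} = \frac{1}{-5 + 6} = 1^{-1} = 1$)
$J{\left(s,P \right)} = 30$ ($J{\left(s,P \right)} = \left(-1 + 6\right) 6 = 5 \cdot 6 = 30$)
$J{\left(12,K{\left(1,4 \right)} \right)} \left(-617\right) + 1383 = 30 \left(-617\right) + 1383 = -18510 + 1383 = -17127$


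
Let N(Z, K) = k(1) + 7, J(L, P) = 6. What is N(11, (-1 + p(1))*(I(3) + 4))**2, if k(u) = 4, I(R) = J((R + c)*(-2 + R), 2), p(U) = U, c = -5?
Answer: 121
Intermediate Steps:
I(R) = 6
N(Z, K) = 11 (N(Z, K) = 4 + 7 = 11)
N(11, (-1 + p(1))*(I(3) + 4))**2 = 11**2 = 121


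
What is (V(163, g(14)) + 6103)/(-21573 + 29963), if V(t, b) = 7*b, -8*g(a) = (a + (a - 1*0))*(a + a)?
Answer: 5417/8390 ≈ 0.64565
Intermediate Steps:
g(a) = -a²/2 (g(a) = -(a + (a - 1*0))*(a + a)/8 = -(a + (a + 0))*2*a/8 = -(a + a)*2*a/8 = -2*a*2*a/8 = -a²/2)
(V(163, g(14)) + 6103)/(-21573 + 29963) = (7*(-½*14²) + 6103)/(-21573 + 29963) = (7*(-½*196) + 6103)/8390 = (7*(-98) + 6103)*(1/8390) = (-686 + 6103)*(1/8390) = 5417*(1/8390) = 5417/8390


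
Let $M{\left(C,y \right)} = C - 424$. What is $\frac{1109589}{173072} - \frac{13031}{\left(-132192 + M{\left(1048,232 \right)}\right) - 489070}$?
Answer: $\frac{345454199507}{53707529968} \approx 6.4321$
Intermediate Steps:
$M{\left(C,y \right)} = -424 + C$
$\frac{1109589}{173072} - \frac{13031}{\left(-132192 + M{\left(1048,232 \right)}\right) - 489070} = \frac{1109589}{173072} - \frac{13031}{\left(-132192 + \left(-424 + 1048\right)\right) - 489070} = 1109589 \cdot \frac{1}{173072} - \frac{13031}{\left(-132192 + 624\right) - 489070} = \frac{1109589}{173072} - \frac{13031}{-131568 - 489070} = \frac{1109589}{173072} - \frac{13031}{-620638} = \frac{1109589}{173072} - - \frac{13031}{620638} = \frac{1109589}{173072} + \frac{13031}{620638} = \frac{345454199507}{53707529968}$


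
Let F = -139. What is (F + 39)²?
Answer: 10000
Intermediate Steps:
(F + 39)² = (-139 + 39)² = (-100)² = 10000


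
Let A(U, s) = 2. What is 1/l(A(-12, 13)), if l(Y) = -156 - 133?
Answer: -1/289 ≈ -0.0034602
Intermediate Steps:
l(Y) = -289
1/l(A(-12, 13)) = 1/(-289) = -1/289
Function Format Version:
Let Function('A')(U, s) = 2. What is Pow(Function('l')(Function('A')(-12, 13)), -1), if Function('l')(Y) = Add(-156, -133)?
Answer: Rational(-1, 289) ≈ -0.0034602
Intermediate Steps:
Function('l')(Y) = -289
Pow(Function('l')(Function('A')(-12, 13)), -1) = Pow(-289, -1) = Rational(-1, 289)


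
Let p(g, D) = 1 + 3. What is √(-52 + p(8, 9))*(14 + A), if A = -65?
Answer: -204*I*√3 ≈ -353.34*I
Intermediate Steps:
p(g, D) = 4
√(-52 + p(8, 9))*(14 + A) = √(-52 + 4)*(14 - 65) = √(-48)*(-51) = (4*I*√3)*(-51) = -204*I*√3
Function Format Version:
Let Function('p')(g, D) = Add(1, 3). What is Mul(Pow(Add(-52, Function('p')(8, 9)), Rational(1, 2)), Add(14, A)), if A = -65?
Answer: Mul(-204, I, Pow(3, Rational(1, 2))) ≈ Mul(-353.34, I)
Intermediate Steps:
Function('p')(g, D) = 4
Mul(Pow(Add(-52, Function('p')(8, 9)), Rational(1, 2)), Add(14, A)) = Mul(Pow(Add(-52, 4), Rational(1, 2)), Add(14, -65)) = Mul(Pow(-48, Rational(1, 2)), -51) = Mul(Mul(4, I, Pow(3, Rational(1, 2))), -51) = Mul(-204, I, Pow(3, Rational(1, 2)))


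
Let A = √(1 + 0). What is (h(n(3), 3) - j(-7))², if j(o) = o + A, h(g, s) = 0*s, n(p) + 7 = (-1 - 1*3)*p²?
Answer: 36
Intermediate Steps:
A = 1 (A = √1 = 1)
n(p) = -7 - 4*p² (n(p) = -7 + (-1 - 1*3)*p² = -7 + (-1 - 3)*p² = -7 - 4*p²)
h(g, s) = 0
j(o) = 1 + o (j(o) = o + 1 = 1 + o)
(h(n(3), 3) - j(-7))² = (0 - (1 - 7))² = (0 - 1*(-6))² = (0 + 6)² = 6² = 36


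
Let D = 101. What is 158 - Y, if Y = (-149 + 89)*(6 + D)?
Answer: 6578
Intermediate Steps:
Y = -6420 (Y = (-149 + 89)*(6 + 101) = -60*107 = -6420)
158 - Y = 158 - 1*(-6420) = 158 + 6420 = 6578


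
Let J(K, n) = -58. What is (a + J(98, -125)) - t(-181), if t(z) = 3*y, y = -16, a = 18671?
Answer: 18661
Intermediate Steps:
t(z) = -48 (t(z) = 3*(-16) = -48)
(a + J(98, -125)) - t(-181) = (18671 - 58) - 1*(-48) = 18613 + 48 = 18661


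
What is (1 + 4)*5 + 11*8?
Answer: 113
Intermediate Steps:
(1 + 4)*5 + 11*8 = 5*5 + 88 = 25 + 88 = 113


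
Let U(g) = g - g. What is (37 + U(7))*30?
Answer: 1110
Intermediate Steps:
U(g) = 0
(37 + U(7))*30 = (37 + 0)*30 = 37*30 = 1110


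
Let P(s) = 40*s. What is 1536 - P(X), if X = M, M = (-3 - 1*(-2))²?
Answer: 1496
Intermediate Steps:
M = 1 (M = (-3 + 2)² = (-1)² = 1)
X = 1
1536 - P(X) = 1536 - 40 = 1496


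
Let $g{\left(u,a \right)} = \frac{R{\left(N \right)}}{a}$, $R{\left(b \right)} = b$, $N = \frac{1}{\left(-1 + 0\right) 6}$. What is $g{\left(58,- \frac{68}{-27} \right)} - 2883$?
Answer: $- \frac{392097}{136} \approx -2883.1$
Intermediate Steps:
$N = - \frac{1}{6}$ ($N = \frac{1}{\left(-1\right) 6} = \frac{1}{-6} = - \frac{1}{6} \approx -0.16667$)
$g{\left(u,a \right)} = - \frac{1}{6 a}$
$g{\left(58,- \frac{68}{-27} \right)} - 2883 = - \frac{1}{6 \left(- \frac{68}{-27}\right)} - 2883 = - \frac{1}{6 \left(\left(-68\right) \left(- \frac{1}{27}\right)\right)} - 2883 = - \frac{1}{6 \cdot \frac{68}{27}} - 2883 = \left(- \frac{1}{6}\right) \frac{27}{68} - 2883 = - \frac{9}{136} - 2883 = - \frac{392097}{136}$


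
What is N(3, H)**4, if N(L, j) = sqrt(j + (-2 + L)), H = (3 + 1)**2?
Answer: 289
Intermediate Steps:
H = 16 (H = 4**2 = 16)
N(L, j) = sqrt(-2 + L + j)
N(3, H)**4 = (sqrt(-2 + 3 + 16))**4 = (sqrt(17))**4 = 289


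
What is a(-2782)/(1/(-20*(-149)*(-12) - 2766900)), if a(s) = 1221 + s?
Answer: 4374952260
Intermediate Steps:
a(-2782)/(1/(-20*(-149)*(-12) - 2766900)) = (1221 - 2782)/(1/(-20*(-149)*(-12) - 2766900)) = -1561/(1/(2980*(-12) - 2766900)) = -1561/(1/(-35760 - 2766900)) = -1561/(1/(-2802660)) = -1561/(-1/2802660) = -1561*(-2802660) = 4374952260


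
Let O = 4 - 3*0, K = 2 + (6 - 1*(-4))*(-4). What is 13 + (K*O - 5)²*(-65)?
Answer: -1602172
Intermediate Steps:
K = -38 (K = 2 + (6 + 4)*(-4) = 2 + 10*(-4) = 2 - 40 = -38)
O = 4 (O = 4 + 0 = 4)
13 + (K*O - 5)²*(-65) = 13 + (-38*4 - 5)²*(-65) = 13 + (-152 - 5)²*(-65) = 13 + (-157)²*(-65) = 13 + 24649*(-65) = 13 - 1602185 = -1602172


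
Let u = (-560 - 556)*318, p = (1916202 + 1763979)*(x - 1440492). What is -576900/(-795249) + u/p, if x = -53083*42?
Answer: 1233256953381784/1700028295018599 ≈ 0.72543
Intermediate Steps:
x = -2229486
p = -13506183306018 (p = (1916202 + 1763979)*(-2229486 - 1440492) = 3680181*(-3669978) = -13506183306018)
u = -354888 (u = -1116*318 = -354888)
-576900/(-795249) + u/p = -576900/(-795249) - 354888/(-13506183306018) = -576900*(-1/795249) - 354888*(-1/13506183306018) = 64100/88361 + 6572/250114505667 = 1233256953381784/1700028295018599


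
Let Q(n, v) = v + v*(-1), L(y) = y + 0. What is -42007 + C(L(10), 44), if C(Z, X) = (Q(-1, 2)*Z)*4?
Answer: -42007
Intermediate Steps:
L(y) = y
Q(n, v) = 0 (Q(n, v) = v - v = 0)
C(Z, X) = 0 (C(Z, X) = (0*Z)*4 = 0*4 = 0)
-42007 + C(L(10), 44) = -42007 + 0 = -42007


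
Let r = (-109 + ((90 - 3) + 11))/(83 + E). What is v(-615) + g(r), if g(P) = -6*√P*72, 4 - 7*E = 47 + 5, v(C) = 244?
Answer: 244 - 432*I*√41041/533 ≈ 244.0 - 164.2*I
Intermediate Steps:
E = -48/7 (E = 4/7 - (47 + 5)/7 = 4/7 - ⅐*52 = 4/7 - 52/7 = -48/7 ≈ -6.8571)
r = -77/533 (r = (-109 + ((90 - 3) + 11))/(83 - 48/7) = (-109 + (87 + 11))/(533/7) = (-109 + 98)*(7/533) = -11*7/533 = -77/533 ≈ -0.14447)
g(P) = -432*√P
v(-615) + g(r) = 244 - 432*I*√41041/533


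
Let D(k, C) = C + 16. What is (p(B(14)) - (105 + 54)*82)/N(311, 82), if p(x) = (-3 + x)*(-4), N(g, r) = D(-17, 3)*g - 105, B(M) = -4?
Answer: -6505/2902 ≈ -2.2416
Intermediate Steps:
D(k, C) = 16 + C
N(g, r) = -105 + 19*g (N(g, r) = (16 + 3)*g - 105 = 19*g - 105 = -105 + 19*g)
p(x) = 12 - 4*x
(p(B(14)) - (105 + 54)*82)/N(311, 82) = ((12 - 4*(-4)) - (105 + 54)*82)/(-105 + 19*311) = ((12 + 16) - 159*82)/(-105 + 5909) = (28 - 1*13038)/5804 = (28 - 13038)*(1/5804) = -13010*1/5804 = -6505/2902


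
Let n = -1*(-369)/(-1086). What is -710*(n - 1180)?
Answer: 151685465/181 ≈ 8.3804e+5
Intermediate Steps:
n = -123/362 (n = 369*(-1/1086) = -123/362 ≈ -0.33978)
-710*(n - 1180) = -710*(-123/362 - 1180) = -710*(-427283/362) = 151685465/181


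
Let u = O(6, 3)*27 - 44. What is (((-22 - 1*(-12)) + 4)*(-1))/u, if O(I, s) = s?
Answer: 6/37 ≈ 0.16216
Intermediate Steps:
u = 37 (u = 3*27 - 44 = 81 - 44 = 37)
(((-22 - 1*(-12)) + 4)*(-1))/u = (((-22 - 1*(-12)) + 4)*(-1))/37 = (((-22 + 12) + 4)*(-1))*(1/37) = ((-10 + 4)*(-1))*(1/37) = -6*(-1)*(1/37) = 6*(1/37) = 6/37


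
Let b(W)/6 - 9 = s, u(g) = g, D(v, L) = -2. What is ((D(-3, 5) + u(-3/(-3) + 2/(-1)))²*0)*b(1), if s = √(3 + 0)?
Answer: 0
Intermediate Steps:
s = √3 ≈ 1.7320
b(W) = 54 + 6*√3
((D(-3, 5) + u(-3/(-3) + 2/(-1)))²*0)*b(1) = ((-2 + (-3/(-3) + 2/(-1)))²*0)*(54 + 6*√3) = ((-2 + (-3*(-⅓) + 2*(-1)))²*0)*(54 + 6*√3) = ((-2 + (1 - 2))²*0)*(54 + 6*√3) = ((-2 - 1)²*0)*(54 + 6*√3) = ((-3)²*0)*(54 + 6*√3) = (9*0)*(54 + 6*√3) = 0*(54 + 6*√3) = 0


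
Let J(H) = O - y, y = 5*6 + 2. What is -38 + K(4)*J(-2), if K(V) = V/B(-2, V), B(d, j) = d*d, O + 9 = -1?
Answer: -80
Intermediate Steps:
O = -10 (O = -9 - 1 = -10)
y = 32 (y = 30 + 2 = 32)
B(d, j) = d²
K(V) = V/4 (K(V) = V/((-2)²) = V/4)
J(H) = -42 (J(H) = -10 - 1*32 = -10 - 32 = -42)
-38 + K(4)*J(-2) = -38 + ((¼)*4)*(-42) = -38 + 1*(-42) = -38 - 42 = -80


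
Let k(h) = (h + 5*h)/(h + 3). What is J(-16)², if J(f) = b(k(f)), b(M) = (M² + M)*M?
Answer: 1009108647936/4826809 ≈ 2.0906e+5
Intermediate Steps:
k(h) = 6*h/(3 + h) (k(h) = (6*h)/(3 + h) = 6*h/(3 + h))
b(M) = M*(M + M²) (b(M) = (M + M²)*M = M*(M + M²))
J(f) = 36*f²*(1 + 6*f/(3 + f))/(3 + f)² (J(f) = (6*f/(3 + f))²*(1 + 6*f/(3 + f)) = (36*f²/(3 + f)²)*(1 + 6*f/(3 + f)) = 36*f²*(1 + 6*f/(3 + f))/(3 + f)²)
J(-16)² = ((-16)²*(108 + 252*(-16))/(3 - 16)³)² = (256*(108 - 4032)/(-13)³)² = (256*(-1/2197)*(-3924))² = (1004544/2197)² = 1009108647936/4826809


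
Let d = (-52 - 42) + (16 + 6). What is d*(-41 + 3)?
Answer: 2736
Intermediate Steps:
d = -72 (d = -94 + 22 = -72)
d*(-41 + 3) = -72*(-41 + 3) = -72*(-38) = 2736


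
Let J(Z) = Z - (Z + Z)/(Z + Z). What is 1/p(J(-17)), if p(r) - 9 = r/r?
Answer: ⅒ ≈ 0.10000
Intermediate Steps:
J(Z) = -1 + Z (J(Z) = Z - 2*Z/(2*Z) = Z - 2*Z*1/(2*Z) = Z - 1*1 = Z - 1 = -1 + Z)
p(r) = 10 (p(r) = 9 + r/r = 9 + 1 = 10)
1/p(J(-17)) = 1/10 = ⅒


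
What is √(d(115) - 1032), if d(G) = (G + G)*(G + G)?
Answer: 2*√12967 ≈ 227.75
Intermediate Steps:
d(G) = 4*G² (d(G) = (2*G)*(2*G) = 4*G²)
√(d(115) - 1032) = √(4*115² - 1032) = √(4*13225 - 1032) = √(52900 - 1032) = √51868 = 2*√12967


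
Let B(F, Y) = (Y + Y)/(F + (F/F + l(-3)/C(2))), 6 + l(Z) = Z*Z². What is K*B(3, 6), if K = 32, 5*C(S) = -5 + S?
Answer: 384/59 ≈ 6.5085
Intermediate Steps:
C(S) = -1 + S/5 (C(S) = (-5 + S)/5 = -1 + S/5)
l(Z) = -6 + Z³ (l(Z) = -6 + Z*Z² = -6 + Z³)
B(F, Y) = 2*Y/(56 + F) (B(F, Y) = (Y + Y)/(F + (F/F + (-6 + (-3)³)/(-1 + (⅕)*2))) = (2*Y)/(F + (1 + (-6 - 27)/(-1 + ⅖))) = (2*Y)/(F + (1 - 33/(-⅗))) = (2*Y)/(F + (1 - 33*(-5/3))) = (2*Y)/(F + (1 + 55)) = (2*Y)/(F + 56) = (2*Y)/(56 + F) = 2*Y/(56 + F))
K*B(3, 6) = 32*(2*6/(56 + 3)) = 32*(2*6/59) = 32*(2*6*(1/59)) = 32*(12/59) = 384/59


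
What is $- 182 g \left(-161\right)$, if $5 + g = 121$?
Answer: $3399032$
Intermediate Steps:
$g = 116$ ($g = -5 + 121 = 116$)
$- 182 g \left(-161\right) = \left(-182\right) 116 \left(-161\right) = \left(-21112\right) \left(-161\right) = 3399032$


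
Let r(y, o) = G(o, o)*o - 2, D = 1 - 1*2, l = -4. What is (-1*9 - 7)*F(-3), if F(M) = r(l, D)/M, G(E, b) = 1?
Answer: -16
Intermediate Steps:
D = -1 (D = 1 - 2 = -1)
r(y, o) = -2 + o (r(y, o) = 1*o - 2 = o - 2 = -2 + o)
F(M) = -3/M (F(M) = (-2 - 1)/M = -3/M)
(-1*9 - 7)*F(-3) = (-1*9 - 7)*(-3/(-3)) = (-9 - 7)*(-3*(-1/3)) = -16*1 = -16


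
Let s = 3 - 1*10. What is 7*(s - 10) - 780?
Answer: -899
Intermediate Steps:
s = -7 (s = 3 - 10 = -7)
7*(s - 10) - 780 = 7*(-7 - 10) - 780 = 7*(-17) - 780 = -119 - 780 = -899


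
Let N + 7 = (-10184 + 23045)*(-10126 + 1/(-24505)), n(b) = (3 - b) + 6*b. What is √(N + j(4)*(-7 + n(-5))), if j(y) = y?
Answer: I*√462738657528870/1885 ≈ 11412.0*I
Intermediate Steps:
n(b) = 3 + 5*b
N = -3191298243826/24505 (N = -7 + (-10184 + 23045)*(-10126 + 1/(-24505)) = -7 + 12861*(-10126 - 1/24505) = -7 + 12861*(-248137631/24505) = -7 - 3191298072291/24505 = -3191298243826/24505 ≈ -1.3023e+8)
√(N + j(4)*(-7 + n(-5))) = √(-3191298243826/24505 + 4*(-7 + (3 + 5*(-5)))) = √(-3191298243826/24505 + 4*(-7 + (3 - 25))) = √(-3191298243826/24505 + 4*(-7 - 22)) = √(-3191298243826/24505 + 4*(-29)) = √(-3191298243826/24505 - 116) = √(-3191301086406/24505) = I*√462738657528870/1885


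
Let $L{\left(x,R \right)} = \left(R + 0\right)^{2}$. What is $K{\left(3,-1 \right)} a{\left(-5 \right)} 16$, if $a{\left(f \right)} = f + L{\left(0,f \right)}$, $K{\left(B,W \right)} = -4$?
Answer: $-1280$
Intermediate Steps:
$L{\left(x,R \right)} = R^{2}$
$a{\left(f \right)} = f + f^{2}$
$K{\left(3,-1 \right)} a{\left(-5 \right)} 16 = - 4 \left(- 5 \left(1 - 5\right)\right) 16 = - 4 \left(\left(-5\right) \left(-4\right)\right) 16 = \left(-4\right) 20 \cdot 16 = \left(-80\right) 16 = -1280$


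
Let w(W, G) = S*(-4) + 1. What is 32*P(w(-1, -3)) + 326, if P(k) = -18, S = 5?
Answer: -250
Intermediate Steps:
w(W, G) = -19 (w(W, G) = 5*(-4) + 1 = -20 + 1 = -19)
32*P(w(-1, -3)) + 326 = 32*(-18) + 326 = -576 + 326 = -250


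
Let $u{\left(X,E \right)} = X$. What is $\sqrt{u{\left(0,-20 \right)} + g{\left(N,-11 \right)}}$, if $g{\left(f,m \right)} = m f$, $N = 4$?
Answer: $2 i \sqrt{11} \approx 6.6332 i$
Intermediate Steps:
$g{\left(f,m \right)} = f m$
$\sqrt{u{\left(0,-20 \right)} + g{\left(N,-11 \right)}} = \sqrt{0 + 4 \left(-11\right)} = \sqrt{0 - 44} = \sqrt{-44} = 2 i \sqrt{11}$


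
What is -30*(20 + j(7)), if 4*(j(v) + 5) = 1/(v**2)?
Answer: -44115/98 ≈ -450.15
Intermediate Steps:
j(v) = -5 + 1/(4*v**2) (j(v) = -5 + 1/(4*(v**2)) = -5 + 1/(4*v**2))
-30*(20 + j(7)) = -30*(20 + (-5 + (1/4)/7**2)) = -30*(20 + (-5 + (1/4)*(1/49))) = -30*(20 + (-5 + 1/196)) = -30*(20 - 979/196) = -30*2941/196 = -44115/98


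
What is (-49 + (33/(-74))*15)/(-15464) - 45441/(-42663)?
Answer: 17391862133/16273602256 ≈ 1.0687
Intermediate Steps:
(-49 + (33/(-74))*15)/(-15464) - 45441/(-42663) = (-49 + (33*(-1/74))*15)*(-1/15464) - 45441*(-1/42663) = (-49 - 33/74*15)*(-1/15464) + 15147/14221 = (-49 - 495/74)*(-1/15464) + 15147/14221 = -4121/74*(-1/15464) + 15147/14221 = 4121/1144336 + 15147/14221 = 17391862133/16273602256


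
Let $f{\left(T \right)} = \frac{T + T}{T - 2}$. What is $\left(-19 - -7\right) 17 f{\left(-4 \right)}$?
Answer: $-272$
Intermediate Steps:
$f{\left(T \right)} = \frac{2 T}{-2 + T}$
$\left(-19 - -7\right) 17 f{\left(-4 \right)} = \left(-19 - -7\right) 17 \cdot 2 \left(-4\right) \frac{1}{-2 - 4} = \left(-19 + 7\right) 17 \cdot 2 \left(-4\right) \frac{1}{-6} = \left(-12\right) 17 \cdot 2 \left(-4\right) \left(- \frac{1}{6}\right) = \left(-204\right) \frac{4}{3} = -272$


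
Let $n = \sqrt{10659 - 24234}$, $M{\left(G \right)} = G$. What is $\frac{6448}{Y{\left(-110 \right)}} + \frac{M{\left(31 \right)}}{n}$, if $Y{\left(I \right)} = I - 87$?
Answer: $- \frac{6448}{197} - \frac{31 i \sqrt{543}}{2715} \approx -32.731 - 0.26607 i$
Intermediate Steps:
$Y{\left(I \right)} = -87 + I$ ($Y{\left(I \right)} = I - 87 = -87 + I$)
$n = 5 i \sqrt{543}$ ($n = \sqrt{-13575} = 5 i \sqrt{543} \approx 116.51 i$)
$\frac{6448}{Y{\left(-110 \right)}} + \frac{M{\left(31 \right)}}{n} = \frac{6448}{-87 - 110} + \frac{31}{5 i \sqrt{543}} = \frac{6448}{-197} + 31 \left(- \frac{i \sqrt{543}}{2715}\right) = 6448 \left(- \frac{1}{197}\right) - \frac{31 i \sqrt{543}}{2715} = - \frac{6448}{197} - \frac{31 i \sqrt{543}}{2715}$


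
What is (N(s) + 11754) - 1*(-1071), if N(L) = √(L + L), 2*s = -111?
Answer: 12825 + I*√111 ≈ 12825.0 + 10.536*I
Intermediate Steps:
s = -111/2 (s = (½)*(-111) = -111/2 ≈ -55.500)
N(L) = √2*√L (N(L) = √(2*L) = √2*√L)
(N(s) + 11754) - 1*(-1071) = (√2*√(-111/2) + 11754) - 1*(-1071) = (√2*(I*√222/2) + 11754) + 1071 = (I*√111 + 11754) + 1071 = (11754 + I*√111) + 1071 = 12825 + I*√111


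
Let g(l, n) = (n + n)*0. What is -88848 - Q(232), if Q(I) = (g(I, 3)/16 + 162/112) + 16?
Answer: -4976465/56 ≈ -88866.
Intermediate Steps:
g(l, n) = 0 (g(l, n) = (2*n)*0 = 0)
Q(I) = 977/56 (Q(I) = (0/16 + 162/112) + 16 = (0*(1/16) + 162*(1/112)) + 16 = (0 + 81/56) + 16 = 81/56 + 16 = 977/56)
-88848 - Q(232) = -88848 - 1*977/56 = -88848 - 977/56 = -4976465/56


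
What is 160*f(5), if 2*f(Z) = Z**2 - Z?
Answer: 1600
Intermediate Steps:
f(Z) = Z**2/2 - Z/2 (f(Z) = (Z**2 - Z)/2 = Z**2/2 - Z/2)
160*f(5) = 160*((1/2)*5*(-1 + 5)) = 160*((1/2)*5*4) = 160*10 = 1600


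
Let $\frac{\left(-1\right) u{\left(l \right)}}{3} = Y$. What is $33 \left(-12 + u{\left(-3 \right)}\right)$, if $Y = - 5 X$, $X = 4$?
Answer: $1584$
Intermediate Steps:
$Y = -20$ ($Y = \left(-5\right) 4 = -20$)
$u{\left(l \right)} = 60$ ($u{\left(l \right)} = \left(-3\right) \left(-20\right) = 60$)
$33 \left(-12 + u{\left(-3 \right)}\right) = 33 \left(-12 + 60\right) = 33 \cdot 48 = 1584$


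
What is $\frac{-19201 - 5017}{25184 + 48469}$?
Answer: $- \frac{24218}{73653} \approx -0.32881$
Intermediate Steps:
$\frac{-19201 - 5017}{25184 + 48469} = - \frac{24218}{73653}$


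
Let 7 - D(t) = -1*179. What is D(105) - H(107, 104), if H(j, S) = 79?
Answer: 107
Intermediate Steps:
D(t) = 186 (D(t) = 7 - (-1)*179 = 7 - 1*(-179) = 7 + 179 = 186)
D(105) - H(107, 104) = 186 - 1*79 = 186 - 79 = 107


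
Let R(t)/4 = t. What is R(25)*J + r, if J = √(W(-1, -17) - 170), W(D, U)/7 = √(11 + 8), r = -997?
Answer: -997 + 100*I*√(170 - 7*√19) ≈ -997.0 + 1181.0*I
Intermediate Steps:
R(t) = 4*t
W(D, U) = 7*√19 (W(D, U) = 7*√(11 + 8) = 7*√19)
J = √(-170 + 7*√19) (J = √(7*√19 - 170) = √(-170 + 7*√19) ≈ 11.81*I)
R(25)*J + r = (4*25)*√(-170 + 7*√19) - 997 = 100*√(-170 + 7*√19) - 997 = -997 + 100*√(-170 + 7*√19)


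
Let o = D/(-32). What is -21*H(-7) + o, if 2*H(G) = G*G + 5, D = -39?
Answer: -18105/32 ≈ -565.78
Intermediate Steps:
H(G) = 5/2 + G²/2 (H(G) = (G*G + 5)/2 = (G² + 5)/2 = (5 + G²)/2 = 5/2 + G²/2)
o = 39/32 (o = -39/(-32) = -39*(-1/32) = 39/32 ≈ 1.2188)
-21*H(-7) + o = -21*(5/2 + (½)*(-7)²) + 39/32 = -21*(5/2 + (½)*49) + 39/32 = -21*(5/2 + 49/2) + 39/32 = -21*27 + 39/32 = -567 + 39/32 = -18105/32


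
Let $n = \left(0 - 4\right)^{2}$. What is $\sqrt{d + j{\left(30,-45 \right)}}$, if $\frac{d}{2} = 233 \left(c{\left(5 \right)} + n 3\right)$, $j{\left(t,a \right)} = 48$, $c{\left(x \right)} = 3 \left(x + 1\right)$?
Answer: $2 \sqrt{7701} \approx 175.51$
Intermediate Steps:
$c{\left(x \right)} = 3 + 3 x$ ($c{\left(x \right)} = 3 \left(1 + x\right) = 3 + 3 x$)
$n = 16$ ($n = \left(-4\right)^{2} = 16$)
$d = 30756$ ($d = 2 \cdot 233 \left(\left(3 + 3 \cdot 5\right) + 16 \cdot 3\right) = 2 \cdot 233 \left(\left(3 + 15\right) + 48\right) = 2 \cdot 233 \left(18 + 48\right) = 2 \cdot 233 \cdot 66 = 2 \cdot 15378 = 30756$)
$\sqrt{d + j{\left(30,-45 \right)}} = \sqrt{30756 + 48} = \sqrt{30804} = 2 \sqrt{7701}$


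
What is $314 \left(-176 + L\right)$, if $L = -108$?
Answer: $-89176$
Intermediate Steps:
$314 \left(-176 + L\right) = 314 \left(-176 - 108\right) = 314 \left(-284\right) = -89176$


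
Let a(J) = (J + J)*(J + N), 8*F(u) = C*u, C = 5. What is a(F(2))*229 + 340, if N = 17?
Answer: 86305/8 ≈ 10788.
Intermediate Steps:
F(u) = 5*u/8 (F(u) = (5*u)/8 = 5*u/8)
a(J) = 2*J*(17 + J) (a(J) = (J + J)*(J + 17) = (2*J)*(17 + J) = 2*J*(17 + J))
a(F(2))*229 + 340 = (2*((5/8)*2)*(17 + (5/8)*2))*229 + 340 = (2*(5/4)*(17 + 5/4))*229 + 340 = (2*(5/4)*(73/4))*229 + 340 = (365/8)*229 + 340 = 83585/8 + 340 = 86305/8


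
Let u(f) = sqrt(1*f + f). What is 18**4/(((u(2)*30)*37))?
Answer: 8748/185 ≈ 47.286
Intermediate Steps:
u(f) = sqrt(2)*sqrt(f) (u(f) = sqrt(f + f) = sqrt(2*f) = sqrt(2)*sqrt(f))
18**4/(((u(2)*30)*37)) = 18**4/((((sqrt(2)*sqrt(2))*30)*37)) = 104976/(((2*30)*37)) = 104976/((60*37)) = 104976/2220 = 104976*(1/2220) = 8748/185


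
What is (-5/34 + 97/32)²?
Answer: 2461761/295936 ≈ 8.3186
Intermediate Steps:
(-5/34 + 97/32)² = (1569/544)² = 2461761/295936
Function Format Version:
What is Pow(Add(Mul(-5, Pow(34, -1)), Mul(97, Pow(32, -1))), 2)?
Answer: Rational(2461761, 295936) ≈ 8.3186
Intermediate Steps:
Pow(Add(Mul(-5, Pow(34, -1)), Mul(97, Pow(32, -1))), 2) = Pow(Add(Mul(-5, Rational(1, 34)), Mul(97, Rational(1, 32))), 2) = Pow(Add(Rational(-5, 34), Rational(97, 32)), 2) = Pow(Rational(1569, 544), 2) = Rational(2461761, 295936)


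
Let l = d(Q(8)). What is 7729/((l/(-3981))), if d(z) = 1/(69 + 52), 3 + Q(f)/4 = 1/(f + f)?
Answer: -3723067029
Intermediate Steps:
Q(f) = -12 + 2/f (Q(f) = -12 + 4/(f + f) = -12 + 4/((2*f)) = -12 + 4*(1/(2*f)) = -12 + 2/f)
d(z) = 1/121
l = 1/121 ≈ 0.0082645
7729/((l/(-3981))) = 7729/(((1/121)/(-3981))) = 7729/(((1/121)*(-1/3981))) = 7729/(-1/481701) = 7729*(-481701) = -3723067029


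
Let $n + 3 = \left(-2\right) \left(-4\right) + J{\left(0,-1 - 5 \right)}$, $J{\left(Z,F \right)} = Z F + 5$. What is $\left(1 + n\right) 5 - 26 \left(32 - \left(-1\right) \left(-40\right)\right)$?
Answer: $263$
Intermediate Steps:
$J{\left(Z,F \right)} = 5 + F Z$ ($J{\left(Z,F \right)} = F Z + 5 = 5 + F Z$)
$n = 10$ ($n = -3 + \left(\left(-2\right) \left(-4\right) + \left(5 + \left(-1 - 5\right) 0\right)\right) = -3 + \left(8 + \left(5 + \left(-1 - 5\right) 0\right)\right) = -3 + \left(8 + \left(5 - 0\right)\right) = -3 + \left(8 + \left(5 + 0\right)\right) = -3 + \left(8 + 5\right) = -3 + 13 = 10$)
$\left(1 + n\right) 5 - 26 \left(32 - \left(-1\right) \left(-40\right)\right) = \left(1 + 10\right) 5 - 26 \left(32 - \left(-1\right) \left(-40\right)\right) = 11 \cdot 5 - 26 \left(32 - 40\right) = 55 - 26 \left(32 - 40\right) = 55 - -208 = 55 + 208 = 263$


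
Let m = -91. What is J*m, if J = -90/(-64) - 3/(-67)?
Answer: -283101/2144 ≈ -132.04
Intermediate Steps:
J = 3111/2144 (J = -90*(-1/64) - 3*(-1/67) = 45/32 + 3/67 = 3111/2144 ≈ 1.4510)
J*m = (3111/2144)*(-91) = -283101/2144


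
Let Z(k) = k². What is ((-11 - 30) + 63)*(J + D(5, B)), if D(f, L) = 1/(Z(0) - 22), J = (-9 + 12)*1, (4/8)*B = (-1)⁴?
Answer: 65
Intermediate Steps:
B = 2 (B = 2*(-1)⁴ = 2*1 = 2)
J = 3 (J = 3*1 = 3)
D(f, L) = -1/22 (D(f, L) = 1/(0² - 22) = 1/(0 - 22) = 1/(-22) = -1/22)
((-11 - 30) + 63)*(J + D(5, B)) = ((-11 - 30) + 63)*(3 - 1/22) = (-41 + 63)*(65/22) = 22*(65/22) = 65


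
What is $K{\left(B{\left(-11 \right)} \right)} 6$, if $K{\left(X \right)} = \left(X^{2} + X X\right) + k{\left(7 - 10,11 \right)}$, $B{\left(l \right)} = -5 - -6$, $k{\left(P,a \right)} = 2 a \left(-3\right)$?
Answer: $-384$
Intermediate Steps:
$k{\left(P,a \right)} = - 6 a$
$B{\left(l \right)} = 1$ ($B{\left(l \right)} = -5 + 6 = 1$)
$K{\left(X \right)} = -66 + 2 X^{2}$ ($K{\left(X \right)} = \left(X^{2} + X X\right) - 66 = \left(X^{2} + X^{2}\right) - 66 = 2 X^{2} - 66 = -66 + 2 X^{2}$)
$K{\left(B{\left(-11 \right)} \right)} 6 = \left(-66 + 2 \cdot 1^{2}\right) 6 = \left(-66 + 2 \cdot 1\right) 6 = \left(-66 + 2\right) 6 = \left(-64\right) 6 = -384$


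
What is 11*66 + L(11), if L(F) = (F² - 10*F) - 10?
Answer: 727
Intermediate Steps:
L(F) = -10 + F² - 10*F
11*66 + L(11) = 11*66 + (-10 + 11² - 10*11) = 726 + (-10 + 121 - 110) = 726 + 1 = 727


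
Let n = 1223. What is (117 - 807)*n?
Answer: -843870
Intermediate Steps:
(117 - 807)*n = (117 - 807)*1223 = -690*1223 = -843870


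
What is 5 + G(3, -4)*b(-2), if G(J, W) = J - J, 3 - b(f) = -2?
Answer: 5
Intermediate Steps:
b(f) = 5 (b(f) = 3 - 1*(-2) = 3 + 2 = 5)
G(J, W) = 0
5 + G(3, -4)*b(-2) = 5 + 0*5 = 5 + 0 = 5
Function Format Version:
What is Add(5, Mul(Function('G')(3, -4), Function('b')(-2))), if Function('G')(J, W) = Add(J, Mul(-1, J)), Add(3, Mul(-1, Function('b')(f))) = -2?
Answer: 5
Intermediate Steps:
Function('b')(f) = 5 (Function('b')(f) = Add(3, Mul(-1, -2)) = Add(3, 2) = 5)
Function('G')(J, W) = 0
Add(5, Mul(Function('G')(3, -4), Function('b')(-2))) = Add(5, Mul(0, 5)) = Add(5, 0) = 5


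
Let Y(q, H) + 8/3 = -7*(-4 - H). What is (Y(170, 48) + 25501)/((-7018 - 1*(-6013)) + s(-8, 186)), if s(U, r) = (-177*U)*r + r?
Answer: 77587/787671 ≈ 0.098502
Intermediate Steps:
s(U, r) = r - 177*U*r (s(U, r) = -177*U*r + r = r - 177*U*r)
Y(q, H) = 76/3 + 7*H (Y(q, H) = -8/3 - 7*(-4 - H) = -8/3 + (28 + 7*H) = 76/3 + 7*H)
(Y(170, 48) + 25501)/((-7018 - 1*(-6013)) + s(-8, 186)) = ((76/3 + 7*48) + 25501)/((-7018 - 1*(-6013)) + 186*(1 - 177*(-8))) = ((76/3 + 336) + 25501)/((-7018 + 6013) + 186*(1 + 1416)) = (1084/3 + 25501)/(-1005 + 186*1417) = 77587/(3*(-1005 + 263562)) = (77587/3)/262557 = (77587/3)*(1/262557) = 77587/787671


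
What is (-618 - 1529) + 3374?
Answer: 1227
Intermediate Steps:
(-618 - 1529) + 3374 = -2147 + 3374 = 1227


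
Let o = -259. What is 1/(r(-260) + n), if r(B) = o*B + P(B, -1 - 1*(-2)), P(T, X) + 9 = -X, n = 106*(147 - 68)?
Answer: 1/75704 ≈ 1.3209e-5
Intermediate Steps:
n = 8374 (n = 106*79 = 8374)
P(T, X) = -9 - X
r(B) = -10 - 259*B (r(B) = -259*B + (-9 - (-1 - 1*(-2))) = -259*B + (-9 - (-1 + 2)) = -259*B + (-9 - 1*1) = -259*B + (-9 - 1) = -259*B - 10 = -10 - 259*B)
1/(r(-260) + n) = 1/((-10 - 259*(-260)) + 8374) = 1/((-10 + 67340) + 8374) = 1/(67330 + 8374) = 1/75704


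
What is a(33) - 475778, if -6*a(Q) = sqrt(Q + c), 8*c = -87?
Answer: -475778 - sqrt(354)/24 ≈ -4.7578e+5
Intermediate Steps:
c = -87/8 (c = (1/8)*(-87) = -87/8 ≈ -10.875)
a(Q) = -sqrt(-87/8 + Q)/6 (a(Q) = -sqrt(Q - 87/8)/6 = -sqrt(-87/8 + Q)/6)
a(33) - 475778 = -sqrt(-174 + 16*33)/24 - 475778 = -sqrt(-174 + 528)/24 - 475778 = -sqrt(354)/24 - 475778 = -475778 - sqrt(354)/24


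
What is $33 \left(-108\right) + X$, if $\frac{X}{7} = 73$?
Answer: $-3053$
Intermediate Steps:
$X = 511$ ($X = 7 \cdot 73 = 511$)
$33 \left(-108\right) + X = 33 \left(-108\right) + 511 = -3564 + 511 = -3053$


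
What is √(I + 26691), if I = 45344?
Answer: √72035 ≈ 268.39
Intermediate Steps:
√(I + 26691) = √(45344 + 26691) = √72035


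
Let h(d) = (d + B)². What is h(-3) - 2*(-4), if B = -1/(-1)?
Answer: 12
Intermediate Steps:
B = 1 (B = -1*(-1) = 1)
h(d) = (1 + d)² (h(d) = (d + 1)² = (1 + d)²)
h(-3) - 2*(-4) = (1 - 3)² - 2*(-4) = (-2)² + 8 = 4 + 8 = 12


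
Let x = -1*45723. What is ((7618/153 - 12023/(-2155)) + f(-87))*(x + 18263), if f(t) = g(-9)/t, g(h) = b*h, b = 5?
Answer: -2934807743512/1912347 ≈ -1.5347e+6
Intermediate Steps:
g(h) = 5*h
f(t) = -45/t (f(t) = (5*(-9))/t = -45/t)
x = -45723
((7618/153 - 12023/(-2155)) + f(-87))*(x + 18263) = ((7618/153 - 12023/(-2155)) - 45/(-87))*(-45723 + 18263) = ((7618*(1/153) - 12023*(-1/2155)) - 45*(-1/87))*(-27460) = ((7618/153 + 12023/2155) + 15/29)*(-27460) = (18256309/329715 + 15/29)*(-27460) = (534378686/9561735)*(-27460) = -2934807743512/1912347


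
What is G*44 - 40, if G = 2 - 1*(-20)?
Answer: 928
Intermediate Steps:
G = 22 (G = 2 + 20 = 22)
G*44 - 40 = 22*44 - 40 = 968 - 40 = 928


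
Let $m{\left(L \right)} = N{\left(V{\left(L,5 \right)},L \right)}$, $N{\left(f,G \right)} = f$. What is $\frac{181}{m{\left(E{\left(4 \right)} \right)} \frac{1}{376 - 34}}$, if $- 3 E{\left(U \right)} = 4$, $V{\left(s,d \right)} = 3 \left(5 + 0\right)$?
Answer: $\frac{20634}{5} \approx 4126.8$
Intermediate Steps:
$V{\left(s,d \right)} = 15$ ($V{\left(s,d \right)} = 3 \cdot 5 = 15$)
$E{\left(U \right)} = - \frac{4}{3}$ ($E{\left(U \right)} = \left(- \frac{1}{3}\right) 4 = - \frac{4}{3}$)
$m{\left(L \right)} = 15$
$\frac{181}{m{\left(E{\left(4 \right)} \right)} \frac{1}{376 - 34}} = \frac{181}{15 \frac{1}{376 - 34}} = \frac{181}{15 \cdot \frac{1}{342}} = \frac{181}{\frac{5}{114}} = 181 \cdot \frac{114}{5} = \frac{20634}{5}$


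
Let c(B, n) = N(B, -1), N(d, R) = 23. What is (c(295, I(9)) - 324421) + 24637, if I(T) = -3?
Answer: -299761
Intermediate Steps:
c(B, n) = 23
(c(295, I(9)) - 324421) + 24637 = (23 - 324421) + 24637 = -324398 + 24637 = -299761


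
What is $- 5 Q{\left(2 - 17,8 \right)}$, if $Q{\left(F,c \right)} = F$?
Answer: $75$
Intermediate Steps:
$- 5 Q{\left(2 - 17,8 \right)} = - 5 \left(2 - 17\right) = \left(-5\right) \left(-15\right) = 75$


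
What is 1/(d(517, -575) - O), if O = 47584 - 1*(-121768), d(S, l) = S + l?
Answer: -1/169410 ≈ -5.9028e-6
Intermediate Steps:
O = 169352 (O = 47584 + 121768 = 169352)
1/(d(517, -575) - O) = 1/((517 - 575) - 1*169352) = 1/(-58 - 169352) = 1/(-169410) = -1/169410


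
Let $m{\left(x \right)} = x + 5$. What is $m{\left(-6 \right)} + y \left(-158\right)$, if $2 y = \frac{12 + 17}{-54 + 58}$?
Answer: $- \frac{2295}{4} \approx -573.75$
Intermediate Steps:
$m{\left(x \right)} = 5 + x$
$y = \frac{29}{8}$ ($y = \frac{\left(12 + 17\right) \frac{1}{-54 + 58}}{2} = \frac{29 \cdot \frac{1}{4}}{2} = \frac{1}{2} \cdot \frac{29}{4} = \frac{29}{8} \approx 3.625$)
$m{\left(-6 \right)} + y \left(-158\right) = \left(5 - 6\right) + \frac{29}{8} \left(-158\right) = -1 - \frac{2291}{4} = - \frac{2295}{4}$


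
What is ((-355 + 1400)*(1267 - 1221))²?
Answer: 2310724900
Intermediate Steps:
((-355 + 1400)*(1267 - 1221))² = (1045*46)² = 48070² = 2310724900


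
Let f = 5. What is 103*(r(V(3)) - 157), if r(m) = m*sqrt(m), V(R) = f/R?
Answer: -16171 + 515*sqrt(15)/9 ≈ -15949.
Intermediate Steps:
V(R) = 5/R
r(m) = m**(3/2)
103*(r(V(3)) - 157) = 103*((5/3)**(3/2) - 157) = 103*(5*sqrt(15)/9 - 157) = 103*(-157 + 5*sqrt(15)/9) = -16171 + 515*sqrt(15)/9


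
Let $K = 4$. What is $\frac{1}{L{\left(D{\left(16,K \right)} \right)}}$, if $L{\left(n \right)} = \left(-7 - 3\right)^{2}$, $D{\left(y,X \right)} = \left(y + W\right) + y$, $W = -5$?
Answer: $\frac{1}{100} \approx 0.01$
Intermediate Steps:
$D{\left(y,X \right)} = -5 + 2 y$ ($D{\left(y,X \right)} = \left(y - 5\right) + y = \left(-5 + y\right) + y = -5 + 2 y$)
$L{\left(n \right)} = 100$ ($L{\left(n \right)} = \left(-10\right)^{2} = 100$)
$\frac{1}{L{\left(D{\left(16,K \right)} \right)}} = \frac{1}{100}$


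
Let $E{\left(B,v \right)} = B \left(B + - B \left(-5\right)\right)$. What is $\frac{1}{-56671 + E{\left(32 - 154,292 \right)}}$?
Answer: $\frac{1}{32633} \approx 3.0644 \cdot 10^{-5}$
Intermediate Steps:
$E{\left(B,v \right)} = 6 B^{2}$ ($E{\left(B,v \right)} = B \left(B + 5 B\right) = B 6 B = 6 B^{2}$)
$\frac{1}{-56671 + E{\left(32 - 154,292 \right)}} = \frac{1}{-56671 + 6 \left(32 - 154\right)^{2}} = \frac{1}{-56671 + 6 \left(-122\right)^{2}} = \frac{1}{-56671 + 6 \cdot 14884} = \frac{1}{-56671 + 89304} = \frac{1}{32633}$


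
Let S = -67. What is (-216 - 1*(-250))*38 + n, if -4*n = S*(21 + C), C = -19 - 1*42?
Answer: 622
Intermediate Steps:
C = -61 (C = -19 - 42 = -61)
n = -670 (n = -(-67)*(21 - 61)/4 = -(-67)*(-40)/4 = -¼*2680 = -670)
(-216 - 1*(-250))*38 + n = (-216 - 1*(-250))*38 - 670 = (-216 + 250)*38 - 670 = 34*38 - 670 = 1292 - 670 = 622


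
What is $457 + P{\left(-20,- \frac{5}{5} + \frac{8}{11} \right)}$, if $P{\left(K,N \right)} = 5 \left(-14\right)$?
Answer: $387$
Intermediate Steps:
$P{\left(K,N \right)} = -70$
$457 + P{\left(-20,- \frac{5}{5} + \frac{8}{11} \right)} = 457 - 70 = 387$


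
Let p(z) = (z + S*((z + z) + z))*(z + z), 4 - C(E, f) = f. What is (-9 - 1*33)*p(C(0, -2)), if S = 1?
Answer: -12096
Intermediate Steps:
C(E, f) = 4 - f
p(z) = 8*z² (p(z) = (z + 1*((z + z) + z))*(z + z) = (z + 1*(2*z + z))*(2*z) = (z + 1*(3*z))*(2*z) = (z + 3*z)*(2*z) = (4*z)*(2*z) = 8*z²)
(-9 - 1*33)*p(C(0, -2)) = (-9 - 1*33)*(8*(4 - 1*(-2))²) = (-9 - 33)*(8*(4 + 2)²) = -336*6² = -336*36 = -42*288 = -12096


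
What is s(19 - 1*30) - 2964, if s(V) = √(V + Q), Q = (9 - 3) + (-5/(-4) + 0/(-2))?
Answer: -2964 + I*√15/2 ≈ -2964.0 + 1.9365*I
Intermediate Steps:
Q = 29/4 (Q = 6 + (-5*(-¼) + 0*(-½)) = 6 + (5/4 + 0) = 6 + 5/4 = 29/4 ≈ 7.2500)
s(V) = √(29/4 + V) (s(V) = √(V + 29/4) = √(29/4 + V))
s(19 - 1*30) - 2964 = √(29 + 4*(19 - 1*30))/2 - 2964 = √(29 + 4*(19 - 30))/2 - 2964 = √(29 + 4*(-11))/2 - 2964 = √(29 - 44)/2 - 2964 = √(-15)/2 - 2964 = (I*√15)/2 - 2964 = I*√15/2 - 2964 = -2964 + I*√15/2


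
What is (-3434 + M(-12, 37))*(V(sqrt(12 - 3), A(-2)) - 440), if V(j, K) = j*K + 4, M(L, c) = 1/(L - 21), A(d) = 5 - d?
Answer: 47029045/33 ≈ 1.4251e+6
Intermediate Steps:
M(L, c) = 1/(-21 + L)
V(j, K) = 4 + K*j (V(j, K) = K*j + 4 = 4 + K*j)
(-3434 + M(-12, 37))*(V(sqrt(12 - 3), A(-2)) - 440) = (-3434 + 1/(-21 - 12))*((4 + (5 - 1*(-2))*sqrt(12 - 3)) - 440) = (-3434 + 1/(-33))*((4 + (5 + 2)*sqrt(9)) - 440) = (-3434 - 1/33)*((4 + 7*3) - 440) = -113323*((4 + 21) - 440)/33 = -113323*(25 - 440)/33 = -113323/33*(-415) = 47029045/33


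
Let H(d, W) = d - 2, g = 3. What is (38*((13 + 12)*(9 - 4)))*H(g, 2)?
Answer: 4750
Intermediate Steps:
H(d, W) = -2 + d
(38*((13 + 12)*(9 - 4)))*H(g, 2) = (38*((13 + 12)*(9 - 4)))*(-2 + 3) = (38*(25*5))*1 = (38*125)*1 = 4750*1 = 4750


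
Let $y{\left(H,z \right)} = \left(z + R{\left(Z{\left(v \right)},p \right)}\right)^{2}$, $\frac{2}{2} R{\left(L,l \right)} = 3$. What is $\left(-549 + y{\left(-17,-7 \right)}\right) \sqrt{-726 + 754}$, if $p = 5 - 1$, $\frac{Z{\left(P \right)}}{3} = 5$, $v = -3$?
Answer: $- 1066 \sqrt{7} \approx -2820.4$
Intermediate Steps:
$Z{\left(P \right)} = 15$ ($Z{\left(P \right)} = 3 \cdot 5 = 15$)
$p = 4$
$R{\left(L,l \right)} = 3$
$y{\left(H,z \right)} = \left(3 + z\right)^{2}$ ($y{\left(H,z \right)} = \left(z + 3\right)^{2} = \left(3 + z\right)^{2}$)
$\left(-549 + y{\left(-17,-7 \right)}\right) \sqrt{-726 + 754} = \left(-549 + \left(3 - 7\right)^{2}\right) \sqrt{-726 + 754} = \left(-549 + \left(-4\right)^{2}\right) \sqrt{28} = \left(-549 + 16\right) 2 \sqrt{7} = - 533 \cdot 2 \sqrt{7} = - 1066 \sqrt{7}$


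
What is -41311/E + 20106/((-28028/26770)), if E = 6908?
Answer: -84529621447/4400396 ≈ -19210.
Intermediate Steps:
-41311/E + 20106/((-28028/26770)) = -41311/6908 + 20106/((-28028/26770)) = -41311*1/6908 + 20106/((-28028*1/26770)) = -41311/6908 + 20106/(-14014/13385) = -41311/6908 + 20106*(-13385/14014) = -41311/6908 - 134559405/7007 = -84529621447/4400396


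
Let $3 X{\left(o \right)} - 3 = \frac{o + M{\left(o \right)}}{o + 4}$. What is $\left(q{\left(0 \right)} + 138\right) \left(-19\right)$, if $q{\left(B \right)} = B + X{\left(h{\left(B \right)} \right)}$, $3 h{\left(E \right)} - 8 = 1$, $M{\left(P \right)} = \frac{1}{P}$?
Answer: $- \frac{166573}{63} \approx -2644.0$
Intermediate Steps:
$h{\left(E \right)} = 3$ ($h{\left(E \right)} = \frac{8}{3} + \frac{1}{3} \cdot 1 = \frac{8}{3} + \frac{1}{3} = 3$)
$X{\left(o \right)} = 1 + \frac{o + \frac{1}{o}}{3 \left(4 + o\right)}$ ($X{\left(o \right)} = 1 + \frac{\left(o + \frac{1}{o}\right) \frac{1}{o + 4}}{3} = 1 + \frac{\left(o + \frac{1}{o}\right) \frac{1}{4 + o}}{3} = 1 + \frac{\frac{1}{4 + o} \left(o + \frac{1}{o}\right)}{3} = 1 + \frac{o + \frac{1}{o}}{3 \left(4 + o\right)}$)
$q{\left(B \right)} = \frac{73}{63} + B$ ($q{\left(B \right)} = B + \frac{1 + 4 \cdot 3 \left(3 + 3\right)}{3 \cdot 3 \left(4 + 3\right)} = B + \frac{1}{3} \cdot \frac{1}{3} \cdot \frac{1}{7} \left(1 + 4 \cdot 3 \cdot 6\right) = B + \frac{1}{3} \cdot \frac{1}{3} \cdot \frac{1}{7} \left(1 + 72\right) = B + \frac{1}{3} \cdot \frac{1}{3} \cdot \frac{1}{7} \cdot 73 = B + \frac{73}{63} = \frac{73}{63} + B$)
$\left(q{\left(0 \right)} + 138\right) \left(-19\right) = \left(\left(\frac{73}{63} + 0\right) + 138\right) \left(-19\right) = \left(\frac{73}{63} + 138\right) \left(-19\right) = \frac{8767}{63} \left(-19\right) = - \frac{166573}{63}$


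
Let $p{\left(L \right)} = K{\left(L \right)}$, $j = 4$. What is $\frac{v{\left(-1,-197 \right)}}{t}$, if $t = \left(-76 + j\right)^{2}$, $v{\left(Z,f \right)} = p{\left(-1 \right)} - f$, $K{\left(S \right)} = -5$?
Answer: $\frac{1}{27} \approx 0.037037$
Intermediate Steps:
$p{\left(L \right)} = -5$
$v{\left(Z,f \right)} = -5 - f$
$t = 5184$ ($t = \left(-76 + 4\right)^{2} = \left(-72\right)^{2} = 5184$)
$\frac{v{\left(-1,-197 \right)}}{t} = \frac{-5 - -197}{5184} = \left(-5 + 197\right) \frac{1}{5184} = 192 \cdot \frac{1}{5184} = \frac{1}{27}$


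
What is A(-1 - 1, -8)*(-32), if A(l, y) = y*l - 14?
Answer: -64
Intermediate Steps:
A(l, y) = -14 + l*y (A(l, y) = l*y - 14 = -14 + l*y)
A(-1 - 1, -8)*(-32) = (-14 + (-1 - 1)*(-8))*(-32) = (-14 - 2*(-8))*(-32) = (-14 + 16)*(-32) = 2*(-32) = -64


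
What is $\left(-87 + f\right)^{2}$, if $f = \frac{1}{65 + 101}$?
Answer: $\frac{208542481}{27556} \approx 7568.0$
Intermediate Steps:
$f = \frac{1}{166} \approx 0.0060241$
$\left(-87 + f\right)^{2} = \left(-87 + \frac{1}{166}\right)^{2} = \left(- \frac{14441}{166}\right)^{2} = \frac{208542481}{27556}$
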